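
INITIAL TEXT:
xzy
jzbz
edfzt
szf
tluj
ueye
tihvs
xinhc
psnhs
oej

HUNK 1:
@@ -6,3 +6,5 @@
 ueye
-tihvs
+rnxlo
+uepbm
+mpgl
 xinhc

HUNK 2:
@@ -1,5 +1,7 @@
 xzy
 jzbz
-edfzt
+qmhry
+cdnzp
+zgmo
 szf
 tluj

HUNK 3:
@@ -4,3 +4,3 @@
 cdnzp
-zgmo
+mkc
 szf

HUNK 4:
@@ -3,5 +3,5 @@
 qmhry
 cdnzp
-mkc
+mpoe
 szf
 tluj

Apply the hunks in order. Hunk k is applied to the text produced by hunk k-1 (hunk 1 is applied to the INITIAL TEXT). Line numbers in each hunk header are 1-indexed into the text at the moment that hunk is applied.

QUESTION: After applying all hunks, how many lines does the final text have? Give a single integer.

Answer: 14

Derivation:
Hunk 1: at line 6 remove [tihvs] add [rnxlo,uepbm,mpgl] -> 12 lines: xzy jzbz edfzt szf tluj ueye rnxlo uepbm mpgl xinhc psnhs oej
Hunk 2: at line 1 remove [edfzt] add [qmhry,cdnzp,zgmo] -> 14 lines: xzy jzbz qmhry cdnzp zgmo szf tluj ueye rnxlo uepbm mpgl xinhc psnhs oej
Hunk 3: at line 4 remove [zgmo] add [mkc] -> 14 lines: xzy jzbz qmhry cdnzp mkc szf tluj ueye rnxlo uepbm mpgl xinhc psnhs oej
Hunk 4: at line 3 remove [mkc] add [mpoe] -> 14 lines: xzy jzbz qmhry cdnzp mpoe szf tluj ueye rnxlo uepbm mpgl xinhc psnhs oej
Final line count: 14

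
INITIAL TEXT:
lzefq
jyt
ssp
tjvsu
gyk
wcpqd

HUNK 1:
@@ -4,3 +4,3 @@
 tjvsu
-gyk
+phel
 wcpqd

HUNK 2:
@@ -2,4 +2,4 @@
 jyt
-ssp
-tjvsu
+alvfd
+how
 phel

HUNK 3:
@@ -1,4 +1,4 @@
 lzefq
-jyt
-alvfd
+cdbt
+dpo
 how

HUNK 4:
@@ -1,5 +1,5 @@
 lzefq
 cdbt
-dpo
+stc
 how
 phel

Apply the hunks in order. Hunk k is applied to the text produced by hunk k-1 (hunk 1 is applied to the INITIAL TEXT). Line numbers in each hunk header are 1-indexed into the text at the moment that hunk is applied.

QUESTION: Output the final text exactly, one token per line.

Answer: lzefq
cdbt
stc
how
phel
wcpqd

Derivation:
Hunk 1: at line 4 remove [gyk] add [phel] -> 6 lines: lzefq jyt ssp tjvsu phel wcpqd
Hunk 2: at line 2 remove [ssp,tjvsu] add [alvfd,how] -> 6 lines: lzefq jyt alvfd how phel wcpqd
Hunk 3: at line 1 remove [jyt,alvfd] add [cdbt,dpo] -> 6 lines: lzefq cdbt dpo how phel wcpqd
Hunk 4: at line 1 remove [dpo] add [stc] -> 6 lines: lzefq cdbt stc how phel wcpqd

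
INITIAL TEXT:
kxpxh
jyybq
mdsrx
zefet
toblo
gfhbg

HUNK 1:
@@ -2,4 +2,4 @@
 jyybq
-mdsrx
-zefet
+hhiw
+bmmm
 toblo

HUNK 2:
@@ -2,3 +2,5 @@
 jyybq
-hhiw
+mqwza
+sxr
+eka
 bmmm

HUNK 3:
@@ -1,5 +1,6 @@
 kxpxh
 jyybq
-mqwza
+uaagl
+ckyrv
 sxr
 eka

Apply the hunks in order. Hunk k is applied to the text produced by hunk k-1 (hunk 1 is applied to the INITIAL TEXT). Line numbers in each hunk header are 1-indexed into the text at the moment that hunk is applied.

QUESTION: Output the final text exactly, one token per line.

Answer: kxpxh
jyybq
uaagl
ckyrv
sxr
eka
bmmm
toblo
gfhbg

Derivation:
Hunk 1: at line 2 remove [mdsrx,zefet] add [hhiw,bmmm] -> 6 lines: kxpxh jyybq hhiw bmmm toblo gfhbg
Hunk 2: at line 2 remove [hhiw] add [mqwza,sxr,eka] -> 8 lines: kxpxh jyybq mqwza sxr eka bmmm toblo gfhbg
Hunk 3: at line 1 remove [mqwza] add [uaagl,ckyrv] -> 9 lines: kxpxh jyybq uaagl ckyrv sxr eka bmmm toblo gfhbg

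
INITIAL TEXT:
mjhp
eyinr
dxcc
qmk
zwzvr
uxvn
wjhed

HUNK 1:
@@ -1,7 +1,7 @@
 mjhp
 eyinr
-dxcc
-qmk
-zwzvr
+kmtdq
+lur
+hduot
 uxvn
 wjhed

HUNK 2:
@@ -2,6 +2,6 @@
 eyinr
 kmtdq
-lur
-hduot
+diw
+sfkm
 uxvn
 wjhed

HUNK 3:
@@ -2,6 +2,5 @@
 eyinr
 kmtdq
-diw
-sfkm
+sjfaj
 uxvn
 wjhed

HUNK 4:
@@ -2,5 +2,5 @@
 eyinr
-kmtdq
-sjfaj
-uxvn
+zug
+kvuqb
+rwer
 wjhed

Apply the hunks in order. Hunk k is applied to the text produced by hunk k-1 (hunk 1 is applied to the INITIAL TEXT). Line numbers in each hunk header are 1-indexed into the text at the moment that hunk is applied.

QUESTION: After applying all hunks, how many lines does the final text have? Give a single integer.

Answer: 6

Derivation:
Hunk 1: at line 1 remove [dxcc,qmk,zwzvr] add [kmtdq,lur,hduot] -> 7 lines: mjhp eyinr kmtdq lur hduot uxvn wjhed
Hunk 2: at line 2 remove [lur,hduot] add [diw,sfkm] -> 7 lines: mjhp eyinr kmtdq diw sfkm uxvn wjhed
Hunk 3: at line 2 remove [diw,sfkm] add [sjfaj] -> 6 lines: mjhp eyinr kmtdq sjfaj uxvn wjhed
Hunk 4: at line 2 remove [kmtdq,sjfaj,uxvn] add [zug,kvuqb,rwer] -> 6 lines: mjhp eyinr zug kvuqb rwer wjhed
Final line count: 6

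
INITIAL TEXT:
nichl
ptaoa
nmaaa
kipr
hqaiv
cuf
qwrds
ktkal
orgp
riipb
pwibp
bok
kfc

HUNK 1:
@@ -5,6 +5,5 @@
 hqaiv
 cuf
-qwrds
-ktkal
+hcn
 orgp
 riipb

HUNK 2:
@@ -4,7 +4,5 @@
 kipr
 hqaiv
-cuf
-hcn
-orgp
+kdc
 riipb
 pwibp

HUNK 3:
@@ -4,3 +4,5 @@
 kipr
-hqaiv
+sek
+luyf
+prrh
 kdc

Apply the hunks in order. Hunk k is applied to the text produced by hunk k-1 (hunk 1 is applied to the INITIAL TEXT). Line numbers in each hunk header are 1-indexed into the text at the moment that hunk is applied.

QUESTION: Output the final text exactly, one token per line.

Hunk 1: at line 5 remove [qwrds,ktkal] add [hcn] -> 12 lines: nichl ptaoa nmaaa kipr hqaiv cuf hcn orgp riipb pwibp bok kfc
Hunk 2: at line 4 remove [cuf,hcn,orgp] add [kdc] -> 10 lines: nichl ptaoa nmaaa kipr hqaiv kdc riipb pwibp bok kfc
Hunk 3: at line 4 remove [hqaiv] add [sek,luyf,prrh] -> 12 lines: nichl ptaoa nmaaa kipr sek luyf prrh kdc riipb pwibp bok kfc

Answer: nichl
ptaoa
nmaaa
kipr
sek
luyf
prrh
kdc
riipb
pwibp
bok
kfc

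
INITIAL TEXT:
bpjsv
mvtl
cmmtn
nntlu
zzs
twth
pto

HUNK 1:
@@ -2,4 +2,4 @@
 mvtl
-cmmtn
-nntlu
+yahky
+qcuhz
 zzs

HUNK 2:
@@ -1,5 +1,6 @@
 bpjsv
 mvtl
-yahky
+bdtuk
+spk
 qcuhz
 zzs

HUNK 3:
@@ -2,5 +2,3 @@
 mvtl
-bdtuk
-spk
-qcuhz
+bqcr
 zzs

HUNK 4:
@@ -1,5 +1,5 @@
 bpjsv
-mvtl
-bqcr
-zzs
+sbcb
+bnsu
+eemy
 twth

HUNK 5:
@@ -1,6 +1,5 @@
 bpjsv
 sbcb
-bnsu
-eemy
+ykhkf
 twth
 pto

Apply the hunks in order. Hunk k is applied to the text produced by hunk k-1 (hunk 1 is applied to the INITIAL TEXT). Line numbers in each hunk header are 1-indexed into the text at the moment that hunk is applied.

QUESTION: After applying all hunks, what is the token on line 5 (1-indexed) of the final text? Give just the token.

Answer: pto

Derivation:
Hunk 1: at line 2 remove [cmmtn,nntlu] add [yahky,qcuhz] -> 7 lines: bpjsv mvtl yahky qcuhz zzs twth pto
Hunk 2: at line 1 remove [yahky] add [bdtuk,spk] -> 8 lines: bpjsv mvtl bdtuk spk qcuhz zzs twth pto
Hunk 3: at line 2 remove [bdtuk,spk,qcuhz] add [bqcr] -> 6 lines: bpjsv mvtl bqcr zzs twth pto
Hunk 4: at line 1 remove [mvtl,bqcr,zzs] add [sbcb,bnsu,eemy] -> 6 lines: bpjsv sbcb bnsu eemy twth pto
Hunk 5: at line 1 remove [bnsu,eemy] add [ykhkf] -> 5 lines: bpjsv sbcb ykhkf twth pto
Final line 5: pto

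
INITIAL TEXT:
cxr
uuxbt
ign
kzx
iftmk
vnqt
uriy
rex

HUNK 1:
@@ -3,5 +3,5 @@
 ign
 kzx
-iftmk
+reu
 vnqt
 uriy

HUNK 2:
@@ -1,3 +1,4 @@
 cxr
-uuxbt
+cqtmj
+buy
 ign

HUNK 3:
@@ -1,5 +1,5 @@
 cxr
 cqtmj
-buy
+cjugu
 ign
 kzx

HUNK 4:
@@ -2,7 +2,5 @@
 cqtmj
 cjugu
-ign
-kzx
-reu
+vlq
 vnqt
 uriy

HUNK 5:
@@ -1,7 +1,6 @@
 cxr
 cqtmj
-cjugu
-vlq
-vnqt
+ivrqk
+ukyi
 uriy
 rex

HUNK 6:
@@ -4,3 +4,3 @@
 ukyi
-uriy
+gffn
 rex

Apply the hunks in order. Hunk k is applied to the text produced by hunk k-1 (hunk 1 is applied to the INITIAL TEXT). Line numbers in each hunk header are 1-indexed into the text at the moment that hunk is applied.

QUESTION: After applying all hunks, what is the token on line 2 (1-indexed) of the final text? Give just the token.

Answer: cqtmj

Derivation:
Hunk 1: at line 3 remove [iftmk] add [reu] -> 8 lines: cxr uuxbt ign kzx reu vnqt uriy rex
Hunk 2: at line 1 remove [uuxbt] add [cqtmj,buy] -> 9 lines: cxr cqtmj buy ign kzx reu vnqt uriy rex
Hunk 3: at line 1 remove [buy] add [cjugu] -> 9 lines: cxr cqtmj cjugu ign kzx reu vnqt uriy rex
Hunk 4: at line 2 remove [ign,kzx,reu] add [vlq] -> 7 lines: cxr cqtmj cjugu vlq vnqt uriy rex
Hunk 5: at line 1 remove [cjugu,vlq,vnqt] add [ivrqk,ukyi] -> 6 lines: cxr cqtmj ivrqk ukyi uriy rex
Hunk 6: at line 4 remove [uriy] add [gffn] -> 6 lines: cxr cqtmj ivrqk ukyi gffn rex
Final line 2: cqtmj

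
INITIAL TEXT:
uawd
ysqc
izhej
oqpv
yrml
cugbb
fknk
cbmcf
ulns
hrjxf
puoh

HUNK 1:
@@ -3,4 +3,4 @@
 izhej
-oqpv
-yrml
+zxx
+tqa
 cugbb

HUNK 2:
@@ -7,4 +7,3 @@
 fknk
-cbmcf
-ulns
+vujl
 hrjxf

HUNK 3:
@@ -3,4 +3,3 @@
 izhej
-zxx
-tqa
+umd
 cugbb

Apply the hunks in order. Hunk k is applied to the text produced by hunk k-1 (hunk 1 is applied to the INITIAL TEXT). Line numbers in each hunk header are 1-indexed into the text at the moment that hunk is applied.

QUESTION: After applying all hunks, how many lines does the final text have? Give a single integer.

Answer: 9

Derivation:
Hunk 1: at line 3 remove [oqpv,yrml] add [zxx,tqa] -> 11 lines: uawd ysqc izhej zxx tqa cugbb fknk cbmcf ulns hrjxf puoh
Hunk 2: at line 7 remove [cbmcf,ulns] add [vujl] -> 10 lines: uawd ysqc izhej zxx tqa cugbb fknk vujl hrjxf puoh
Hunk 3: at line 3 remove [zxx,tqa] add [umd] -> 9 lines: uawd ysqc izhej umd cugbb fknk vujl hrjxf puoh
Final line count: 9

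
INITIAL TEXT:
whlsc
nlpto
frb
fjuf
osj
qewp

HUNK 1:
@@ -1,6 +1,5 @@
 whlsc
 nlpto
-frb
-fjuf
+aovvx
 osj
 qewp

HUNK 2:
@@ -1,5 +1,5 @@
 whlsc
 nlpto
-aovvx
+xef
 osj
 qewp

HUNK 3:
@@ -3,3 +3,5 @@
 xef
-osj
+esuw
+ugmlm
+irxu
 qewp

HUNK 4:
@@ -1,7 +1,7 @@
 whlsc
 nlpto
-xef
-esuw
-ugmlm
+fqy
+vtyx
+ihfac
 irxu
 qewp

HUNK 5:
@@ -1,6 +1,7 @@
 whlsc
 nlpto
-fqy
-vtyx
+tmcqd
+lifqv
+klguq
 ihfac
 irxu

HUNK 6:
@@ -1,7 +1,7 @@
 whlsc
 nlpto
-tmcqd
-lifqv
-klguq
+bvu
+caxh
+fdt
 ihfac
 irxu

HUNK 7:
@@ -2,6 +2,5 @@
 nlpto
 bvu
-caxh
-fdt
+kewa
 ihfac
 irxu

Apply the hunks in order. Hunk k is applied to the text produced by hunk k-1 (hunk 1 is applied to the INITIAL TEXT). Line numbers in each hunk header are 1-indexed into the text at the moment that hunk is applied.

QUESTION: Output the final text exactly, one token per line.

Answer: whlsc
nlpto
bvu
kewa
ihfac
irxu
qewp

Derivation:
Hunk 1: at line 1 remove [frb,fjuf] add [aovvx] -> 5 lines: whlsc nlpto aovvx osj qewp
Hunk 2: at line 1 remove [aovvx] add [xef] -> 5 lines: whlsc nlpto xef osj qewp
Hunk 3: at line 3 remove [osj] add [esuw,ugmlm,irxu] -> 7 lines: whlsc nlpto xef esuw ugmlm irxu qewp
Hunk 4: at line 1 remove [xef,esuw,ugmlm] add [fqy,vtyx,ihfac] -> 7 lines: whlsc nlpto fqy vtyx ihfac irxu qewp
Hunk 5: at line 1 remove [fqy,vtyx] add [tmcqd,lifqv,klguq] -> 8 lines: whlsc nlpto tmcqd lifqv klguq ihfac irxu qewp
Hunk 6: at line 1 remove [tmcqd,lifqv,klguq] add [bvu,caxh,fdt] -> 8 lines: whlsc nlpto bvu caxh fdt ihfac irxu qewp
Hunk 7: at line 2 remove [caxh,fdt] add [kewa] -> 7 lines: whlsc nlpto bvu kewa ihfac irxu qewp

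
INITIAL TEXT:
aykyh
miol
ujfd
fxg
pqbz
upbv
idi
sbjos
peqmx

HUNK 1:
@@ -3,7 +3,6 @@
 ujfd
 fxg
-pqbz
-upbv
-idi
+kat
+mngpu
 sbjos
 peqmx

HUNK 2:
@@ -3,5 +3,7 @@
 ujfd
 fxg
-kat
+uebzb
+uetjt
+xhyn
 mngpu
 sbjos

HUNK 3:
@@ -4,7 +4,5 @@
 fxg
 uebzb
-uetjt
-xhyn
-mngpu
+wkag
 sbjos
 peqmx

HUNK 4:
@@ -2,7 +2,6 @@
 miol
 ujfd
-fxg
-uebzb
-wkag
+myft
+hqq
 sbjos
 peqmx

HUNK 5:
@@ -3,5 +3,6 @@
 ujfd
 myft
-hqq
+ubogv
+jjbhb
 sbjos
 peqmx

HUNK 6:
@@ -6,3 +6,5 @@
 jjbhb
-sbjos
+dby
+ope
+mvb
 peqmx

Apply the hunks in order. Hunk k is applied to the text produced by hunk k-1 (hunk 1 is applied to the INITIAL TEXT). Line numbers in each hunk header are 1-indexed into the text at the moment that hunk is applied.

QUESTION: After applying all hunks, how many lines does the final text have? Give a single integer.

Answer: 10

Derivation:
Hunk 1: at line 3 remove [pqbz,upbv,idi] add [kat,mngpu] -> 8 lines: aykyh miol ujfd fxg kat mngpu sbjos peqmx
Hunk 2: at line 3 remove [kat] add [uebzb,uetjt,xhyn] -> 10 lines: aykyh miol ujfd fxg uebzb uetjt xhyn mngpu sbjos peqmx
Hunk 3: at line 4 remove [uetjt,xhyn,mngpu] add [wkag] -> 8 lines: aykyh miol ujfd fxg uebzb wkag sbjos peqmx
Hunk 4: at line 2 remove [fxg,uebzb,wkag] add [myft,hqq] -> 7 lines: aykyh miol ujfd myft hqq sbjos peqmx
Hunk 5: at line 3 remove [hqq] add [ubogv,jjbhb] -> 8 lines: aykyh miol ujfd myft ubogv jjbhb sbjos peqmx
Hunk 6: at line 6 remove [sbjos] add [dby,ope,mvb] -> 10 lines: aykyh miol ujfd myft ubogv jjbhb dby ope mvb peqmx
Final line count: 10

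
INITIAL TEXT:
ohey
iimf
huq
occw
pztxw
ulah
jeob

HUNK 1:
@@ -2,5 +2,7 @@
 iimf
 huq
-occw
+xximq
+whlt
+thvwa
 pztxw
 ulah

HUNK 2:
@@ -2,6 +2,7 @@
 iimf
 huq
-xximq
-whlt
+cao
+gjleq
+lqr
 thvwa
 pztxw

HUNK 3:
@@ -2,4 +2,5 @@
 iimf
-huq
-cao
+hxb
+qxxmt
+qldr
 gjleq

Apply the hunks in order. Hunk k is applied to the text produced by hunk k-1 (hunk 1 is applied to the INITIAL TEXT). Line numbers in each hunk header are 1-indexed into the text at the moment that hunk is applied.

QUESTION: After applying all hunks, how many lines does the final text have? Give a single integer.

Hunk 1: at line 2 remove [occw] add [xximq,whlt,thvwa] -> 9 lines: ohey iimf huq xximq whlt thvwa pztxw ulah jeob
Hunk 2: at line 2 remove [xximq,whlt] add [cao,gjleq,lqr] -> 10 lines: ohey iimf huq cao gjleq lqr thvwa pztxw ulah jeob
Hunk 3: at line 2 remove [huq,cao] add [hxb,qxxmt,qldr] -> 11 lines: ohey iimf hxb qxxmt qldr gjleq lqr thvwa pztxw ulah jeob
Final line count: 11

Answer: 11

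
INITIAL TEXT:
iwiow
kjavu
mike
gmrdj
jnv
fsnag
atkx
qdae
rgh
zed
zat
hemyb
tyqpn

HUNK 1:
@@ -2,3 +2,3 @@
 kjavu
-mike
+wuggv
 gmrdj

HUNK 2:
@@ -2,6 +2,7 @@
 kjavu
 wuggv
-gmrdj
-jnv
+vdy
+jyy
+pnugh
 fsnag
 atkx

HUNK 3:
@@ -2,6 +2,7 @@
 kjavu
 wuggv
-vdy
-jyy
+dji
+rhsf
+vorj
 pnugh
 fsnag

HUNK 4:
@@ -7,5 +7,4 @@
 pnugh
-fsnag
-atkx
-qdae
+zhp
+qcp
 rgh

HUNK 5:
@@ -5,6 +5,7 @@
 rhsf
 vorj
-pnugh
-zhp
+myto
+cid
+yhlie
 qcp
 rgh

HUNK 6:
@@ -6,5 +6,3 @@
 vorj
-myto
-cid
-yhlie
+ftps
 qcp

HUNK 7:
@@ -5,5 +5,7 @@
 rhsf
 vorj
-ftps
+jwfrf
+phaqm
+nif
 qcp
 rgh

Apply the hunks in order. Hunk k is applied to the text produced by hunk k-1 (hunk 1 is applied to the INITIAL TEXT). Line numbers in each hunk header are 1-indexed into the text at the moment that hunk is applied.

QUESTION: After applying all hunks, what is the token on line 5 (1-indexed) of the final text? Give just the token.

Hunk 1: at line 2 remove [mike] add [wuggv] -> 13 lines: iwiow kjavu wuggv gmrdj jnv fsnag atkx qdae rgh zed zat hemyb tyqpn
Hunk 2: at line 2 remove [gmrdj,jnv] add [vdy,jyy,pnugh] -> 14 lines: iwiow kjavu wuggv vdy jyy pnugh fsnag atkx qdae rgh zed zat hemyb tyqpn
Hunk 3: at line 2 remove [vdy,jyy] add [dji,rhsf,vorj] -> 15 lines: iwiow kjavu wuggv dji rhsf vorj pnugh fsnag atkx qdae rgh zed zat hemyb tyqpn
Hunk 4: at line 7 remove [fsnag,atkx,qdae] add [zhp,qcp] -> 14 lines: iwiow kjavu wuggv dji rhsf vorj pnugh zhp qcp rgh zed zat hemyb tyqpn
Hunk 5: at line 5 remove [pnugh,zhp] add [myto,cid,yhlie] -> 15 lines: iwiow kjavu wuggv dji rhsf vorj myto cid yhlie qcp rgh zed zat hemyb tyqpn
Hunk 6: at line 6 remove [myto,cid,yhlie] add [ftps] -> 13 lines: iwiow kjavu wuggv dji rhsf vorj ftps qcp rgh zed zat hemyb tyqpn
Hunk 7: at line 5 remove [ftps] add [jwfrf,phaqm,nif] -> 15 lines: iwiow kjavu wuggv dji rhsf vorj jwfrf phaqm nif qcp rgh zed zat hemyb tyqpn
Final line 5: rhsf

Answer: rhsf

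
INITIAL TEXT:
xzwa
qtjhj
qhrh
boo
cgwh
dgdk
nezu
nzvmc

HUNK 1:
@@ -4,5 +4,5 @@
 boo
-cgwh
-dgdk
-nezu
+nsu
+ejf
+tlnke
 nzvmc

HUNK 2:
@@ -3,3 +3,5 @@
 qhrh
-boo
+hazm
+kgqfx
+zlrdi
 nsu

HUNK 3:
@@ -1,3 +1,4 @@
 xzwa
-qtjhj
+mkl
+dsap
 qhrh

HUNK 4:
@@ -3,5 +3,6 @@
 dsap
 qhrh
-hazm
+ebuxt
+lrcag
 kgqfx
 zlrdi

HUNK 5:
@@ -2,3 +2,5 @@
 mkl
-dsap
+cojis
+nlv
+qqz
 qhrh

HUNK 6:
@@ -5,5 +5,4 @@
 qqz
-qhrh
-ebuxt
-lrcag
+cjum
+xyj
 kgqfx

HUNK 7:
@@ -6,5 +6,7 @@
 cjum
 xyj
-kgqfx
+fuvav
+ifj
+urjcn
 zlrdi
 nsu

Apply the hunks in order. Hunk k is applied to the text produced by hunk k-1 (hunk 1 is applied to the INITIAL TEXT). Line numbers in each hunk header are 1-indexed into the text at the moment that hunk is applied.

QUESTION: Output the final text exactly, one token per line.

Hunk 1: at line 4 remove [cgwh,dgdk,nezu] add [nsu,ejf,tlnke] -> 8 lines: xzwa qtjhj qhrh boo nsu ejf tlnke nzvmc
Hunk 2: at line 3 remove [boo] add [hazm,kgqfx,zlrdi] -> 10 lines: xzwa qtjhj qhrh hazm kgqfx zlrdi nsu ejf tlnke nzvmc
Hunk 3: at line 1 remove [qtjhj] add [mkl,dsap] -> 11 lines: xzwa mkl dsap qhrh hazm kgqfx zlrdi nsu ejf tlnke nzvmc
Hunk 4: at line 3 remove [hazm] add [ebuxt,lrcag] -> 12 lines: xzwa mkl dsap qhrh ebuxt lrcag kgqfx zlrdi nsu ejf tlnke nzvmc
Hunk 5: at line 2 remove [dsap] add [cojis,nlv,qqz] -> 14 lines: xzwa mkl cojis nlv qqz qhrh ebuxt lrcag kgqfx zlrdi nsu ejf tlnke nzvmc
Hunk 6: at line 5 remove [qhrh,ebuxt,lrcag] add [cjum,xyj] -> 13 lines: xzwa mkl cojis nlv qqz cjum xyj kgqfx zlrdi nsu ejf tlnke nzvmc
Hunk 7: at line 6 remove [kgqfx] add [fuvav,ifj,urjcn] -> 15 lines: xzwa mkl cojis nlv qqz cjum xyj fuvav ifj urjcn zlrdi nsu ejf tlnke nzvmc

Answer: xzwa
mkl
cojis
nlv
qqz
cjum
xyj
fuvav
ifj
urjcn
zlrdi
nsu
ejf
tlnke
nzvmc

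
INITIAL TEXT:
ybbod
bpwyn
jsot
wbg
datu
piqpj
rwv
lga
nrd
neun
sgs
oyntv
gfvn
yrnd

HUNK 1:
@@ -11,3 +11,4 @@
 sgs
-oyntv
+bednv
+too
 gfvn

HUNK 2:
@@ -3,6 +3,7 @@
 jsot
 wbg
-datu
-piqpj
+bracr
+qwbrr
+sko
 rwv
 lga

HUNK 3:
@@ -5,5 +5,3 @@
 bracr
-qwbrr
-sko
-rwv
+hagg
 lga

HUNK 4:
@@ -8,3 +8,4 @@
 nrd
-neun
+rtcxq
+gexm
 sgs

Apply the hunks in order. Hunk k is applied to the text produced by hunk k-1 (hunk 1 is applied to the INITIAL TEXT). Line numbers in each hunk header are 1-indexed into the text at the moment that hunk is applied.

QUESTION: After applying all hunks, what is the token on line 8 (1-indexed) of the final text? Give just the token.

Hunk 1: at line 11 remove [oyntv] add [bednv,too] -> 15 lines: ybbod bpwyn jsot wbg datu piqpj rwv lga nrd neun sgs bednv too gfvn yrnd
Hunk 2: at line 3 remove [datu,piqpj] add [bracr,qwbrr,sko] -> 16 lines: ybbod bpwyn jsot wbg bracr qwbrr sko rwv lga nrd neun sgs bednv too gfvn yrnd
Hunk 3: at line 5 remove [qwbrr,sko,rwv] add [hagg] -> 14 lines: ybbod bpwyn jsot wbg bracr hagg lga nrd neun sgs bednv too gfvn yrnd
Hunk 4: at line 8 remove [neun] add [rtcxq,gexm] -> 15 lines: ybbod bpwyn jsot wbg bracr hagg lga nrd rtcxq gexm sgs bednv too gfvn yrnd
Final line 8: nrd

Answer: nrd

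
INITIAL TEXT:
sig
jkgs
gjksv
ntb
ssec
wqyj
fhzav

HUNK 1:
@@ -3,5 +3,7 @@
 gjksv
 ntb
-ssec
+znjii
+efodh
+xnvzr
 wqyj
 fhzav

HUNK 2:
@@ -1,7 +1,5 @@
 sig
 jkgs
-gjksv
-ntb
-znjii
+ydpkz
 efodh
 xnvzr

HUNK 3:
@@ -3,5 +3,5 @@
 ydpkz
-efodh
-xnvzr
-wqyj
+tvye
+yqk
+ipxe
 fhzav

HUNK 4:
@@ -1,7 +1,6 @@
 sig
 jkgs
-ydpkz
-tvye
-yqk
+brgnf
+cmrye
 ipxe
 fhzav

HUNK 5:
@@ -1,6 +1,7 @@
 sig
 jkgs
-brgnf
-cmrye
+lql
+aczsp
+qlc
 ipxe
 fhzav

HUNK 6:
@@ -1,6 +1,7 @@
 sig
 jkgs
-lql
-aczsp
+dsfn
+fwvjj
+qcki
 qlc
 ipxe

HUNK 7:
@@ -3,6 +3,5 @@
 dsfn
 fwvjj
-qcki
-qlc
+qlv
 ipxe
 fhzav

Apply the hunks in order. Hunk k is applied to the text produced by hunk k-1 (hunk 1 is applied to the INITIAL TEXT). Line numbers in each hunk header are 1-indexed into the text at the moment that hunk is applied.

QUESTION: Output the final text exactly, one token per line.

Answer: sig
jkgs
dsfn
fwvjj
qlv
ipxe
fhzav

Derivation:
Hunk 1: at line 3 remove [ssec] add [znjii,efodh,xnvzr] -> 9 lines: sig jkgs gjksv ntb znjii efodh xnvzr wqyj fhzav
Hunk 2: at line 1 remove [gjksv,ntb,znjii] add [ydpkz] -> 7 lines: sig jkgs ydpkz efodh xnvzr wqyj fhzav
Hunk 3: at line 3 remove [efodh,xnvzr,wqyj] add [tvye,yqk,ipxe] -> 7 lines: sig jkgs ydpkz tvye yqk ipxe fhzav
Hunk 4: at line 1 remove [ydpkz,tvye,yqk] add [brgnf,cmrye] -> 6 lines: sig jkgs brgnf cmrye ipxe fhzav
Hunk 5: at line 1 remove [brgnf,cmrye] add [lql,aczsp,qlc] -> 7 lines: sig jkgs lql aczsp qlc ipxe fhzav
Hunk 6: at line 1 remove [lql,aczsp] add [dsfn,fwvjj,qcki] -> 8 lines: sig jkgs dsfn fwvjj qcki qlc ipxe fhzav
Hunk 7: at line 3 remove [qcki,qlc] add [qlv] -> 7 lines: sig jkgs dsfn fwvjj qlv ipxe fhzav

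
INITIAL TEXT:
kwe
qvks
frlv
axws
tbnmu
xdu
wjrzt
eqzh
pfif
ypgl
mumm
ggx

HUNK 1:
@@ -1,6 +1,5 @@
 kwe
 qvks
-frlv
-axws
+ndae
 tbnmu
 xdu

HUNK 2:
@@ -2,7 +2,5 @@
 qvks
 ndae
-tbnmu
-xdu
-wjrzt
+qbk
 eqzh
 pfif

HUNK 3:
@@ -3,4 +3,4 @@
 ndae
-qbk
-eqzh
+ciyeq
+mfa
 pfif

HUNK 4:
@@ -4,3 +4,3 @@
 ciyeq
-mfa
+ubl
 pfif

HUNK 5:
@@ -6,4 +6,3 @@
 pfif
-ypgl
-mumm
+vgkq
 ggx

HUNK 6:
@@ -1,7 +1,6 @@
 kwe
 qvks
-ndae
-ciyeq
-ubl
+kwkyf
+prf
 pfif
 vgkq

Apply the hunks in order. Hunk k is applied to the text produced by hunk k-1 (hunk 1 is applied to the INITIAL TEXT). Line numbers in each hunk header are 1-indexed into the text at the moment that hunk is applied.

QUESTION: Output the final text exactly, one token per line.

Hunk 1: at line 1 remove [frlv,axws] add [ndae] -> 11 lines: kwe qvks ndae tbnmu xdu wjrzt eqzh pfif ypgl mumm ggx
Hunk 2: at line 2 remove [tbnmu,xdu,wjrzt] add [qbk] -> 9 lines: kwe qvks ndae qbk eqzh pfif ypgl mumm ggx
Hunk 3: at line 3 remove [qbk,eqzh] add [ciyeq,mfa] -> 9 lines: kwe qvks ndae ciyeq mfa pfif ypgl mumm ggx
Hunk 4: at line 4 remove [mfa] add [ubl] -> 9 lines: kwe qvks ndae ciyeq ubl pfif ypgl mumm ggx
Hunk 5: at line 6 remove [ypgl,mumm] add [vgkq] -> 8 lines: kwe qvks ndae ciyeq ubl pfif vgkq ggx
Hunk 6: at line 1 remove [ndae,ciyeq,ubl] add [kwkyf,prf] -> 7 lines: kwe qvks kwkyf prf pfif vgkq ggx

Answer: kwe
qvks
kwkyf
prf
pfif
vgkq
ggx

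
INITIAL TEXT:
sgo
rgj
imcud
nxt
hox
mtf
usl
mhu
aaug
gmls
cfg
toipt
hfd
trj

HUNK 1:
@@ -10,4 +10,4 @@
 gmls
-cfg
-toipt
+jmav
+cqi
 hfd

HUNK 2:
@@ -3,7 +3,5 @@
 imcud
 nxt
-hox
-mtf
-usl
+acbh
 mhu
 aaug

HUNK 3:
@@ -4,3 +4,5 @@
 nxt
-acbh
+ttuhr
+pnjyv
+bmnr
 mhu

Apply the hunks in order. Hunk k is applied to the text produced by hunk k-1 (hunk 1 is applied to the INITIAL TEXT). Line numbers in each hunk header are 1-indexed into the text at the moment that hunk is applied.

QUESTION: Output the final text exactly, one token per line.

Answer: sgo
rgj
imcud
nxt
ttuhr
pnjyv
bmnr
mhu
aaug
gmls
jmav
cqi
hfd
trj

Derivation:
Hunk 1: at line 10 remove [cfg,toipt] add [jmav,cqi] -> 14 lines: sgo rgj imcud nxt hox mtf usl mhu aaug gmls jmav cqi hfd trj
Hunk 2: at line 3 remove [hox,mtf,usl] add [acbh] -> 12 lines: sgo rgj imcud nxt acbh mhu aaug gmls jmav cqi hfd trj
Hunk 3: at line 4 remove [acbh] add [ttuhr,pnjyv,bmnr] -> 14 lines: sgo rgj imcud nxt ttuhr pnjyv bmnr mhu aaug gmls jmav cqi hfd trj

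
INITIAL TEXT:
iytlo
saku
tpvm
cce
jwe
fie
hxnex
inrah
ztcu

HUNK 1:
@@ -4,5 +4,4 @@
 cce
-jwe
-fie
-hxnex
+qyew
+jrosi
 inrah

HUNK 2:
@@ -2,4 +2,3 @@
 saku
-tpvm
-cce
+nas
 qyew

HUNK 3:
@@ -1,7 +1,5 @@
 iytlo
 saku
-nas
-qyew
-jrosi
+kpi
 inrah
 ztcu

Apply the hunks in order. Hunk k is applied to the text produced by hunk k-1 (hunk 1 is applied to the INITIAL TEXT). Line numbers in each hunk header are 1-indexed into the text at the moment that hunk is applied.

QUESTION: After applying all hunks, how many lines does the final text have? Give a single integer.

Hunk 1: at line 4 remove [jwe,fie,hxnex] add [qyew,jrosi] -> 8 lines: iytlo saku tpvm cce qyew jrosi inrah ztcu
Hunk 2: at line 2 remove [tpvm,cce] add [nas] -> 7 lines: iytlo saku nas qyew jrosi inrah ztcu
Hunk 3: at line 1 remove [nas,qyew,jrosi] add [kpi] -> 5 lines: iytlo saku kpi inrah ztcu
Final line count: 5

Answer: 5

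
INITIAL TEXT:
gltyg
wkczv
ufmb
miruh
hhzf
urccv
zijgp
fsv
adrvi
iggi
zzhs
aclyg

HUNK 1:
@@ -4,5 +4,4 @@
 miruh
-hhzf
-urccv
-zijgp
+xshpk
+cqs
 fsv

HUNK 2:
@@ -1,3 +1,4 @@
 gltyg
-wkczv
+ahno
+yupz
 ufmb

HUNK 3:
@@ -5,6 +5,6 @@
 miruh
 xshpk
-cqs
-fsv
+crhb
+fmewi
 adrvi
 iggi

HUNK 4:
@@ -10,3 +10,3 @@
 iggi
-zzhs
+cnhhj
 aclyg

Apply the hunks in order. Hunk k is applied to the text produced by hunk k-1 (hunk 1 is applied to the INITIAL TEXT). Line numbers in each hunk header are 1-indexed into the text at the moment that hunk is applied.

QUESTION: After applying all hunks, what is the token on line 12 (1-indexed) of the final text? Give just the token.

Answer: aclyg

Derivation:
Hunk 1: at line 4 remove [hhzf,urccv,zijgp] add [xshpk,cqs] -> 11 lines: gltyg wkczv ufmb miruh xshpk cqs fsv adrvi iggi zzhs aclyg
Hunk 2: at line 1 remove [wkczv] add [ahno,yupz] -> 12 lines: gltyg ahno yupz ufmb miruh xshpk cqs fsv adrvi iggi zzhs aclyg
Hunk 3: at line 5 remove [cqs,fsv] add [crhb,fmewi] -> 12 lines: gltyg ahno yupz ufmb miruh xshpk crhb fmewi adrvi iggi zzhs aclyg
Hunk 4: at line 10 remove [zzhs] add [cnhhj] -> 12 lines: gltyg ahno yupz ufmb miruh xshpk crhb fmewi adrvi iggi cnhhj aclyg
Final line 12: aclyg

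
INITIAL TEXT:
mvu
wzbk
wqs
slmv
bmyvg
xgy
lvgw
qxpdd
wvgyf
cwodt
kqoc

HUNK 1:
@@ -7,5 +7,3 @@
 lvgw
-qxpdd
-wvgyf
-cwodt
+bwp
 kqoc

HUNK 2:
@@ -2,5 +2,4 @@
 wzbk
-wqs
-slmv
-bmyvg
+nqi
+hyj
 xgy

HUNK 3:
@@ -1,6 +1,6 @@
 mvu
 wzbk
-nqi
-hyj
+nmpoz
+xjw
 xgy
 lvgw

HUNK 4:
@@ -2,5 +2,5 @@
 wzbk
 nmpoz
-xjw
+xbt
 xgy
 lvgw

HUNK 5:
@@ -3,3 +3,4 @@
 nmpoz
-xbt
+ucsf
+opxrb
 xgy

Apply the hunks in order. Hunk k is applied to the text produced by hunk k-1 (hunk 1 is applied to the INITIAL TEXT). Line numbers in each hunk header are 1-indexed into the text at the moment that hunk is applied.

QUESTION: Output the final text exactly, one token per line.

Answer: mvu
wzbk
nmpoz
ucsf
opxrb
xgy
lvgw
bwp
kqoc

Derivation:
Hunk 1: at line 7 remove [qxpdd,wvgyf,cwodt] add [bwp] -> 9 lines: mvu wzbk wqs slmv bmyvg xgy lvgw bwp kqoc
Hunk 2: at line 2 remove [wqs,slmv,bmyvg] add [nqi,hyj] -> 8 lines: mvu wzbk nqi hyj xgy lvgw bwp kqoc
Hunk 3: at line 1 remove [nqi,hyj] add [nmpoz,xjw] -> 8 lines: mvu wzbk nmpoz xjw xgy lvgw bwp kqoc
Hunk 4: at line 2 remove [xjw] add [xbt] -> 8 lines: mvu wzbk nmpoz xbt xgy lvgw bwp kqoc
Hunk 5: at line 3 remove [xbt] add [ucsf,opxrb] -> 9 lines: mvu wzbk nmpoz ucsf opxrb xgy lvgw bwp kqoc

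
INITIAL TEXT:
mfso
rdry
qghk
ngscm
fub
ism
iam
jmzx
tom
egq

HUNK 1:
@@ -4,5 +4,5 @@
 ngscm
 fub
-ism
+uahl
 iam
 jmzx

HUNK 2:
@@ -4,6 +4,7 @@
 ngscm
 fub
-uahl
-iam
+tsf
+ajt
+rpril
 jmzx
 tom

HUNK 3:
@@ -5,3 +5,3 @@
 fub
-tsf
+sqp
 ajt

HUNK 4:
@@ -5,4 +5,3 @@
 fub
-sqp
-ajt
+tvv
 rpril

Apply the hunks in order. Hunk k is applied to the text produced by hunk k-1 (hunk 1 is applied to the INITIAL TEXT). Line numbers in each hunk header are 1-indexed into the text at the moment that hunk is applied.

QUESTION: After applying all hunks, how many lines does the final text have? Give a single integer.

Answer: 10

Derivation:
Hunk 1: at line 4 remove [ism] add [uahl] -> 10 lines: mfso rdry qghk ngscm fub uahl iam jmzx tom egq
Hunk 2: at line 4 remove [uahl,iam] add [tsf,ajt,rpril] -> 11 lines: mfso rdry qghk ngscm fub tsf ajt rpril jmzx tom egq
Hunk 3: at line 5 remove [tsf] add [sqp] -> 11 lines: mfso rdry qghk ngscm fub sqp ajt rpril jmzx tom egq
Hunk 4: at line 5 remove [sqp,ajt] add [tvv] -> 10 lines: mfso rdry qghk ngscm fub tvv rpril jmzx tom egq
Final line count: 10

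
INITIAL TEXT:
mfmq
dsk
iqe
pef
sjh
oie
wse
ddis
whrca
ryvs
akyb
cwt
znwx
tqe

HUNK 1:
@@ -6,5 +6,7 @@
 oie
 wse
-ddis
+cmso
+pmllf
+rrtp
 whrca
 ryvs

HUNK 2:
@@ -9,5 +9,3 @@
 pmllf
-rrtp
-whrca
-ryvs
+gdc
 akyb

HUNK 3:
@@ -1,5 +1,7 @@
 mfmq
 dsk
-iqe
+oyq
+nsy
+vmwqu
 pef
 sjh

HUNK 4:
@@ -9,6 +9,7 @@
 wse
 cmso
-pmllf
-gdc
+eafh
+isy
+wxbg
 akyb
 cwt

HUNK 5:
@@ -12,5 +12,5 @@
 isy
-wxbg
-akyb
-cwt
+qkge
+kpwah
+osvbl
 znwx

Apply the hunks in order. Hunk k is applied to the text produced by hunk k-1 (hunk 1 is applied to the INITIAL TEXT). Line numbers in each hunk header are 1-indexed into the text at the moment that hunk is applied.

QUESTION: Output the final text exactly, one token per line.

Hunk 1: at line 6 remove [ddis] add [cmso,pmllf,rrtp] -> 16 lines: mfmq dsk iqe pef sjh oie wse cmso pmllf rrtp whrca ryvs akyb cwt znwx tqe
Hunk 2: at line 9 remove [rrtp,whrca,ryvs] add [gdc] -> 14 lines: mfmq dsk iqe pef sjh oie wse cmso pmllf gdc akyb cwt znwx tqe
Hunk 3: at line 1 remove [iqe] add [oyq,nsy,vmwqu] -> 16 lines: mfmq dsk oyq nsy vmwqu pef sjh oie wse cmso pmllf gdc akyb cwt znwx tqe
Hunk 4: at line 9 remove [pmllf,gdc] add [eafh,isy,wxbg] -> 17 lines: mfmq dsk oyq nsy vmwqu pef sjh oie wse cmso eafh isy wxbg akyb cwt znwx tqe
Hunk 5: at line 12 remove [wxbg,akyb,cwt] add [qkge,kpwah,osvbl] -> 17 lines: mfmq dsk oyq nsy vmwqu pef sjh oie wse cmso eafh isy qkge kpwah osvbl znwx tqe

Answer: mfmq
dsk
oyq
nsy
vmwqu
pef
sjh
oie
wse
cmso
eafh
isy
qkge
kpwah
osvbl
znwx
tqe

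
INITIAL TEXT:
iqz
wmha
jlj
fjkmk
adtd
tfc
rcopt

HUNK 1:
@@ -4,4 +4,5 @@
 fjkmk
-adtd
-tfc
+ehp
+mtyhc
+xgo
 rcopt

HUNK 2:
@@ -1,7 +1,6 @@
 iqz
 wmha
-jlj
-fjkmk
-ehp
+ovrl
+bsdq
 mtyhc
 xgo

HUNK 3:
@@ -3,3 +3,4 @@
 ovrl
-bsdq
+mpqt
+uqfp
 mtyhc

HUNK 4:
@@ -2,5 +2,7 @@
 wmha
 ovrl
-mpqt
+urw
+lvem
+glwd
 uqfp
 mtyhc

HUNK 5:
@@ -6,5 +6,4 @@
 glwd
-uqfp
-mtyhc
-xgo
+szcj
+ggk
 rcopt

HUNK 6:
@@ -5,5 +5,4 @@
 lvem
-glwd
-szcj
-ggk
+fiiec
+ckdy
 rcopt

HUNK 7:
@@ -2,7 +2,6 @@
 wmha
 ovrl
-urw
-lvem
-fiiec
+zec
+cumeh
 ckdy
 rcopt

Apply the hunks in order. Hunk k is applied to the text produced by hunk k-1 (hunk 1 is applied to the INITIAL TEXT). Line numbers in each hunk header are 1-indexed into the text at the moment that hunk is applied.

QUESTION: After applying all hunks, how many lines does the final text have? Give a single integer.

Hunk 1: at line 4 remove [adtd,tfc] add [ehp,mtyhc,xgo] -> 8 lines: iqz wmha jlj fjkmk ehp mtyhc xgo rcopt
Hunk 2: at line 1 remove [jlj,fjkmk,ehp] add [ovrl,bsdq] -> 7 lines: iqz wmha ovrl bsdq mtyhc xgo rcopt
Hunk 3: at line 3 remove [bsdq] add [mpqt,uqfp] -> 8 lines: iqz wmha ovrl mpqt uqfp mtyhc xgo rcopt
Hunk 4: at line 2 remove [mpqt] add [urw,lvem,glwd] -> 10 lines: iqz wmha ovrl urw lvem glwd uqfp mtyhc xgo rcopt
Hunk 5: at line 6 remove [uqfp,mtyhc,xgo] add [szcj,ggk] -> 9 lines: iqz wmha ovrl urw lvem glwd szcj ggk rcopt
Hunk 6: at line 5 remove [glwd,szcj,ggk] add [fiiec,ckdy] -> 8 lines: iqz wmha ovrl urw lvem fiiec ckdy rcopt
Hunk 7: at line 2 remove [urw,lvem,fiiec] add [zec,cumeh] -> 7 lines: iqz wmha ovrl zec cumeh ckdy rcopt
Final line count: 7

Answer: 7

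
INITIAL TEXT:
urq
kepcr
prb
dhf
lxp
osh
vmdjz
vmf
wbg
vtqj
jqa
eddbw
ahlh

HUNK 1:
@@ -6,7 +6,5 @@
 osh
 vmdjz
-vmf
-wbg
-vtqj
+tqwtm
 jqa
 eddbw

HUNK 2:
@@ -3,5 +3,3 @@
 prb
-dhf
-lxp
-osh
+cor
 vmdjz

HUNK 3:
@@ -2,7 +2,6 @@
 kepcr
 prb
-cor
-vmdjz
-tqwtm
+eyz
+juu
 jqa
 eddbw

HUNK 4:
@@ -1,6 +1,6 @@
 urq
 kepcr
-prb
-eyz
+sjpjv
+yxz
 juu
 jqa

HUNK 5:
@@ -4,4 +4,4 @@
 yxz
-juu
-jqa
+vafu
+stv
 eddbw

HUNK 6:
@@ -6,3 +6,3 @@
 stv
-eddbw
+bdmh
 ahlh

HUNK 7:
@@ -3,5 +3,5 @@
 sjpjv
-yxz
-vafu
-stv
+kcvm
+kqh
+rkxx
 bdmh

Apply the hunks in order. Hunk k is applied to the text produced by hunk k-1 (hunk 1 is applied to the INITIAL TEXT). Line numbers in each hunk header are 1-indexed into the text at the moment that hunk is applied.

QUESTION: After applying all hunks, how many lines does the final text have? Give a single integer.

Hunk 1: at line 6 remove [vmf,wbg,vtqj] add [tqwtm] -> 11 lines: urq kepcr prb dhf lxp osh vmdjz tqwtm jqa eddbw ahlh
Hunk 2: at line 3 remove [dhf,lxp,osh] add [cor] -> 9 lines: urq kepcr prb cor vmdjz tqwtm jqa eddbw ahlh
Hunk 3: at line 2 remove [cor,vmdjz,tqwtm] add [eyz,juu] -> 8 lines: urq kepcr prb eyz juu jqa eddbw ahlh
Hunk 4: at line 1 remove [prb,eyz] add [sjpjv,yxz] -> 8 lines: urq kepcr sjpjv yxz juu jqa eddbw ahlh
Hunk 5: at line 4 remove [juu,jqa] add [vafu,stv] -> 8 lines: urq kepcr sjpjv yxz vafu stv eddbw ahlh
Hunk 6: at line 6 remove [eddbw] add [bdmh] -> 8 lines: urq kepcr sjpjv yxz vafu stv bdmh ahlh
Hunk 7: at line 3 remove [yxz,vafu,stv] add [kcvm,kqh,rkxx] -> 8 lines: urq kepcr sjpjv kcvm kqh rkxx bdmh ahlh
Final line count: 8

Answer: 8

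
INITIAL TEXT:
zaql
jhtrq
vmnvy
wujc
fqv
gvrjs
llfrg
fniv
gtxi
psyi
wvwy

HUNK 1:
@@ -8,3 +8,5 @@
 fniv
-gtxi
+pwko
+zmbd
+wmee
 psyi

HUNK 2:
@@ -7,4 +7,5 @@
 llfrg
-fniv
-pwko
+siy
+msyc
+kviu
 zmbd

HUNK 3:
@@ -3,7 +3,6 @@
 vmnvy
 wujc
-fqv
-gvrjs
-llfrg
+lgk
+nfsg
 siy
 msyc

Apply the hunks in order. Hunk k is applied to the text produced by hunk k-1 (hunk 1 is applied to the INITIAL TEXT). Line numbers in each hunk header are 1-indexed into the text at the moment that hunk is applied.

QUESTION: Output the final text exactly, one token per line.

Answer: zaql
jhtrq
vmnvy
wujc
lgk
nfsg
siy
msyc
kviu
zmbd
wmee
psyi
wvwy

Derivation:
Hunk 1: at line 8 remove [gtxi] add [pwko,zmbd,wmee] -> 13 lines: zaql jhtrq vmnvy wujc fqv gvrjs llfrg fniv pwko zmbd wmee psyi wvwy
Hunk 2: at line 7 remove [fniv,pwko] add [siy,msyc,kviu] -> 14 lines: zaql jhtrq vmnvy wujc fqv gvrjs llfrg siy msyc kviu zmbd wmee psyi wvwy
Hunk 3: at line 3 remove [fqv,gvrjs,llfrg] add [lgk,nfsg] -> 13 lines: zaql jhtrq vmnvy wujc lgk nfsg siy msyc kviu zmbd wmee psyi wvwy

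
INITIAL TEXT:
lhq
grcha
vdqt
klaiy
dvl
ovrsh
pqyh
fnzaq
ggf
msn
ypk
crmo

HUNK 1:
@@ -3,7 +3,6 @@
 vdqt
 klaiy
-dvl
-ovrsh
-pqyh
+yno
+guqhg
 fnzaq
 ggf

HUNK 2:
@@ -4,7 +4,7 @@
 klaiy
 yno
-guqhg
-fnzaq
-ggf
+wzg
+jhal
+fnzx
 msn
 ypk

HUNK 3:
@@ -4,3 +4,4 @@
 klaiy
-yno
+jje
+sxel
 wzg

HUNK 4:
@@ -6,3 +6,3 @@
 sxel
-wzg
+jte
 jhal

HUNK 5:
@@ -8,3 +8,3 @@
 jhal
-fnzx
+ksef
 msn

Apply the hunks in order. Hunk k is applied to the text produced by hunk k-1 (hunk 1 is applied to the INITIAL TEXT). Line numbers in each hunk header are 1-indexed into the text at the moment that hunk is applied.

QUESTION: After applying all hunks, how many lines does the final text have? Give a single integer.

Hunk 1: at line 3 remove [dvl,ovrsh,pqyh] add [yno,guqhg] -> 11 lines: lhq grcha vdqt klaiy yno guqhg fnzaq ggf msn ypk crmo
Hunk 2: at line 4 remove [guqhg,fnzaq,ggf] add [wzg,jhal,fnzx] -> 11 lines: lhq grcha vdqt klaiy yno wzg jhal fnzx msn ypk crmo
Hunk 3: at line 4 remove [yno] add [jje,sxel] -> 12 lines: lhq grcha vdqt klaiy jje sxel wzg jhal fnzx msn ypk crmo
Hunk 4: at line 6 remove [wzg] add [jte] -> 12 lines: lhq grcha vdqt klaiy jje sxel jte jhal fnzx msn ypk crmo
Hunk 5: at line 8 remove [fnzx] add [ksef] -> 12 lines: lhq grcha vdqt klaiy jje sxel jte jhal ksef msn ypk crmo
Final line count: 12

Answer: 12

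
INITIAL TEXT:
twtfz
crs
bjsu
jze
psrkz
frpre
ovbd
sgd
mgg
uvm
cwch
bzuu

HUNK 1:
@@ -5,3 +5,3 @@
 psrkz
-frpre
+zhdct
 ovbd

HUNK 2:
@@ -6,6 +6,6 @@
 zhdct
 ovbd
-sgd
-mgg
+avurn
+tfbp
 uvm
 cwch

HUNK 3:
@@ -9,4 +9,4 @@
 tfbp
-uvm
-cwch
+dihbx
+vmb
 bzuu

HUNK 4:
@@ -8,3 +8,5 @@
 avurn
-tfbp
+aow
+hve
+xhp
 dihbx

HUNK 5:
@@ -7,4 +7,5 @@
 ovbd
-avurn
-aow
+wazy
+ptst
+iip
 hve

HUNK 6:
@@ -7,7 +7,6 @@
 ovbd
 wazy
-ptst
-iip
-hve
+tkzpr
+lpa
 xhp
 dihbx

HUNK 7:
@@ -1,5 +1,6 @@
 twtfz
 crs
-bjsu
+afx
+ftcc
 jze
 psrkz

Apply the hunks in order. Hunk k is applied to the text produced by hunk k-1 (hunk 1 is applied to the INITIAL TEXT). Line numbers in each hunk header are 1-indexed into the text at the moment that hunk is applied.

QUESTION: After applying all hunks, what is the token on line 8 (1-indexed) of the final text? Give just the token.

Hunk 1: at line 5 remove [frpre] add [zhdct] -> 12 lines: twtfz crs bjsu jze psrkz zhdct ovbd sgd mgg uvm cwch bzuu
Hunk 2: at line 6 remove [sgd,mgg] add [avurn,tfbp] -> 12 lines: twtfz crs bjsu jze psrkz zhdct ovbd avurn tfbp uvm cwch bzuu
Hunk 3: at line 9 remove [uvm,cwch] add [dihbx,vmb] -> 12 lines: twtfz crs bjsu jze psrkz zhdct ovbd avurn tfbp dihbx vmb bzuu
Hunk 4: at line 8 remove [tfbp] add [aow,hve,xhp] -> 14 lines: twtfz crs bjsu jze psrkz zhdct ovbd avurn aow hve xhp dihbx vmb bzuu
Hunk 5: at line 7 remove [avurn,aow] add [wazy,ptst,iip] -> 15 lines: twtfz crs bjsu jze psrkz zhdct ovbd wazy ptst iip hve xhp dihbx vmb bzuu
Hunk 6: at line 7 remove [ptst,iip,hve] add [tkzpr,lpa] -> 14 lines: twtfz crs bjsu jze psrkz zhdct ovbd wazy tkzpr lpa xhp dihbx vmb bzuu
Hunk 7: at line 1 remove [bjsu] add [afx,ftcc] -> 15 lines: twtfz crs afx ftcc jze psrkz zhdct ovbd wazy tkzpr lpa xhp dihbx vmb bzuu
Final line 8: ovbd

Answer: ovbd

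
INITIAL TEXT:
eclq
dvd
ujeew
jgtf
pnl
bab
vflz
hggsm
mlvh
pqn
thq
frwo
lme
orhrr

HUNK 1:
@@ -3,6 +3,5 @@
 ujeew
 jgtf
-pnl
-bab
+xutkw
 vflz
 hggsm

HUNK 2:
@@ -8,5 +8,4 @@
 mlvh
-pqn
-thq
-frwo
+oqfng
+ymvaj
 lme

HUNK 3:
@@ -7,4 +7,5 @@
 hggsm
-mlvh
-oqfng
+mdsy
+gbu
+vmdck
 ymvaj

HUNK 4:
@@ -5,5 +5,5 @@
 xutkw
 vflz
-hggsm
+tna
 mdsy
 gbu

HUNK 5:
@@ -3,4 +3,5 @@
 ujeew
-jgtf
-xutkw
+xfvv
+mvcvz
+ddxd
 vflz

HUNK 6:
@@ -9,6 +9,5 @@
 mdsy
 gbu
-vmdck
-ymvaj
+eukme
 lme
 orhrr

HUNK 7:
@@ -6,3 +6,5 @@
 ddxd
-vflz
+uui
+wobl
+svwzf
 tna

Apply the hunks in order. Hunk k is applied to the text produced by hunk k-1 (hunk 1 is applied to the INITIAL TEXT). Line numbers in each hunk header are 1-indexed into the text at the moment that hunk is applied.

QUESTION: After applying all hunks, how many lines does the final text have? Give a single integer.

Answer: 15

Derivation:
Hunk 1: at line 3 remove [pnl,bab] add [xutkw] -> 13 lines: eclq dvd ujeew jgtf xutkw vflz hggsm mlvh pqn thq frwo lme orhrr
Hunk 2: at line 8 remove [pqn,thq,frwo] add [oqfng,ymvaj] -> 12 lines: eclq dvd ujeew jgtf xutkw vflz hggsm mlvh oqfng ymvaj lme orhrr
Hunk 3: at line 7 remove [mlvh,oqfng] add [mdsy,gbu,vmdck] -> 13 lines: eclq dvd ujeew jgtf xutkw vflz hggsm mdsy gbu vmdck ymvaj lme orhrr
Hunk 4: at line 5 remove [hggsm] add [tna] -> 13 lines: eclq dvd ujeew jgtf xutkw vflz tna mdsy gbu vmdck ymvaj lme orhrr
Hunk 5: at line 3 remove [jgtf,xutkw] add [xfvv,mvcvz,ddxd] -> 14 lines: eclq dvd ujeew xfvv mvcvz ddxd vflz tna mdsy gbu vmdck ymvaj lme orhrr
Hunk 6: at line 9 remove [vmdck,ymvaj] add [eukme] -> 13 lines: eclq dvd ujeew xfvv mvcvz ddxd vflz tna mdsy gbu eukme lme orhrr
Hunk 7: at line 6 remove [vflz] add [uui,wobl,svwzf] -> 15 lines: eclq dvd ujeew xfvv mvcvz ddxd uui wobl svwzf tna mdsy gbu eukme lme orhrr
Final line count: 15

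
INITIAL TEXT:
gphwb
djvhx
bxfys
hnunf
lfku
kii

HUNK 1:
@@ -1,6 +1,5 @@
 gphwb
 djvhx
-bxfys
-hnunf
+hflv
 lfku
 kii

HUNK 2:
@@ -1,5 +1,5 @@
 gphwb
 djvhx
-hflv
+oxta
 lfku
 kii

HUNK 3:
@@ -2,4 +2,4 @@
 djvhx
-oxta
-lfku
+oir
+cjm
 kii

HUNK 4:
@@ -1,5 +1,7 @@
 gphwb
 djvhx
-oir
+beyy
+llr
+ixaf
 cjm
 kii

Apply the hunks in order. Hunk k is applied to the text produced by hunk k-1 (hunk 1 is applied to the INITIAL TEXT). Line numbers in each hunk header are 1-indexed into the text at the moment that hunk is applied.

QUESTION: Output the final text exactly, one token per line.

Answer: gphwb
djvhx
beyy
llr
ixaf
cjm
kii

Derivation:
Hunk 1: at line 1 remove [bxfys,hnunf] add [hflv] -> 5 lines: gphwb djvhx hflv lfku kii
Hunk 2: at line 1 remove [hflv] add [oxta] -> 5 lines: gphwb djvhx oxta lfku kii
Hunk 3: at line 2 remove [oxta,lfku] add [oir,cjm] -> 5 lines: gphwb djvhx oir cjm kii
Hunk 4: at line 1 remove [oir] add [beyy,llr,ixaf] -> 7 lines: gphwb djvhx beyy llr ixaf cjm kii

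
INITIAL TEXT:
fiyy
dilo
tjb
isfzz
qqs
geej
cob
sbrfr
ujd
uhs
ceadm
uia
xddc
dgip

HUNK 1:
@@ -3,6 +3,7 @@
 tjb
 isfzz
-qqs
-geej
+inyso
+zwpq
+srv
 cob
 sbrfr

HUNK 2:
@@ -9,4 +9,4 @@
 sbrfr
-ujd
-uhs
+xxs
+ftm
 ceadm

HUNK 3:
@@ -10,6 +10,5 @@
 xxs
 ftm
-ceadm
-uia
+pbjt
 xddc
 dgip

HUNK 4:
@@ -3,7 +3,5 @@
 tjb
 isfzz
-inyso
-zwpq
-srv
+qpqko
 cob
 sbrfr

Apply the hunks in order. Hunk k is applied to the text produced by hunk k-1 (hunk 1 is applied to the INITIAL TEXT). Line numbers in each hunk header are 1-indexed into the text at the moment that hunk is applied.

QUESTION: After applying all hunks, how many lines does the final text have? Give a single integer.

Answer: 12

Derivation:
Hunk 1: at line 3 remove [qqs,geej] add [inyso,zwpq,srv] -> 15 lines: fiyy dilo tjb isfzz inyso zwpq srv cob sbrfr ujd uhs ceadm uia xddc dgip
Hunk 2: at line 9 remove [ujd,uhs] add [xxs,ftm] -> 15 lines: fiyy dilo tjb isfzz inyso zwpq srv cob sbrfr xxs ftm ceadm uia xddc dgip
Hunk 3: at line 10 remove [ceadm,uia] add [pbjt] -> 14 lines: fiyy dilo tjb isfzz inyso zwpq srv cob sbrfr xxs ftm pbjt xddc dgip
Hunk 4: at line 3 remove [inyso,zwpq,srv] add [qpqko] -> 12 lines: fiyy dilo tjb isfzz qpqko cob sbrfr xxs ftm pbjt xddc dgip
Final line count: 12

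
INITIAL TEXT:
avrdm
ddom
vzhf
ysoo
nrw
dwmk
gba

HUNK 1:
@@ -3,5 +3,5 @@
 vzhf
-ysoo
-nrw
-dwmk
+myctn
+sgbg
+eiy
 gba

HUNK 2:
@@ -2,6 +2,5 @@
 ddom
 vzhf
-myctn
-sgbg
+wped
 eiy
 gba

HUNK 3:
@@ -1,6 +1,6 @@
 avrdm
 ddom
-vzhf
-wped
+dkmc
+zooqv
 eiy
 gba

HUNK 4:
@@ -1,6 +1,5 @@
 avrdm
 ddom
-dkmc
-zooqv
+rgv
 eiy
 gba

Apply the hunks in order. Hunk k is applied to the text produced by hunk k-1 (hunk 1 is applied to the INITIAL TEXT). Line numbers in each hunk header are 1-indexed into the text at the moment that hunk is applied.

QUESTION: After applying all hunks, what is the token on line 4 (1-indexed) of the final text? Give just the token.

Answer: eiy

Derivation:
Hunk 1: at line 3 remove [ysoo,nrw,dwmk] add [myctn,sgbg,eiy] -> 7 lines: avrdm ddom vzhf myctn sgbg eiy gba
Hunk 2: at line 2 remove [myctn,sgbg] add [wped] -> 6 lines: avrdm ddom vzhf wped eiy gba
Hunk 3: at line 1 remove [vzhf,wped] add [dkmc,zooqv] -> 6 lines: avrdm ddom dkmc zooqv eiy gba
Hunk 4: at line 1 remove [dkmc,zooqv] add [rgv] -> 5 lines: avrdm ddom rgv eiy gba
Final line 4: eiy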